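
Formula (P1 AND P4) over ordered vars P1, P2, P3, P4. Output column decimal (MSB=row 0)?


Formula: (P1 AND P4) over P1, P2, P3, P4 (16 rows)
Evaluate each row (bits = P1,P2,P3,P4, MSB first):
  row 0 [0000]: (0 AND 0) -> 0
  row 1 [0001]: (0 AND 1) -> 0
  row 2 [0010]: (0 AND 0) -> 0
  row 3 [0011]: (0 AND 1) -> 0
  row 4 [0100]: (0 AND 0) -> 0
  row 5 [0101]: (0 AND 1) -> 0
  row 6 [0110]: (0 AND 0) -> 0
  row 7 [0111]: (0 AND 1) -> 0
  row 8 [1000]: (1 AND 0) -> 0
  row 9 [1001]: (1 AND 1) -> 1
  row 10 [1010]: (1 AND 0) -> 0
  row 11 [1011]: (1 AND 1) -> 1
  row 12 [1100]: (1 AND 0) -> 0
  row 13 [1101]: (1 AND 1) -> 1
  row 14 [1110]: (1 AND 0) -> 0
  row 15 [1111]: (1 AND 1) -> 1
Full result column, 4 rows per line (P1,P2 fixed per line; P3,P4 runs 00..11 left to right):
  rows 0-3 [P1,P2=00]: 0000  = hex 0
  rows 4-7 [P1,P2=01]: 0000  = hex 0
  rows 8-11 [P1,P2=10]: 0101  = hex 5
  rows 12-15 [P1,P2=11]: 0101  = hex 5
Output column (row 0 .. row 15) = 0000000001010101
Output column grouped in 4s = 0000 0000 0101 0101 = 0x0055
Convert to decimal digit by digit (value = value*16 + digit):
  0 -> 0
  0*16 + 0 = 0
  0*16 + 5 = 5
  5*16 + 5 = 85
Decimal = 85

85


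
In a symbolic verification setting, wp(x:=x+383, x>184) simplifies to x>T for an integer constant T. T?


Formula: wp(x:=E, P) = P[E/x] (substitute E for x in postcondition)
Step 1: Postcondition: x>184
Step 2: Substitute x+383 for x: x+383>184
Step 3: Solve for x: x > 184-383 = -199

-199


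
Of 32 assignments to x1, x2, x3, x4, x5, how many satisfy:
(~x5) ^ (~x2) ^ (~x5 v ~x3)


CNF with 3 clauses over 5 vars (32 assignments).
An assignment satisfies CNF iff every clause has >=1 true literal.
Check each row (bits = x1,x2,x3,x4,x5; clause T/F shown):
  row 0 [00000]: clauses=TTT -> 1
  row 1 [00001]: clauses=FTT -> 0
  row 2 [00010]: clauses=TTT -> 1
  row 3 [00011]: clauses=FTT -> 0
  row 4 [00100]: clauses=TTT -> 1
  row 5 [00101]: clauses=FTF -> 0
  row 6 [00110]: clauses=TTT -> 1
  row 7 [00111]: clauses=FTF -> 0
  row 8 [01000]: clauses=TFT -> 0
  row 9 [01001]: clauses=FFT -> 0
  row 10 [01010]: clauses=TFT -> 0
  row 11 [01011]: clauses=FFT -> 0
  row 12 [01100]: clauses=TFT -> 0
  row 13 [01101]: clauses=FFF -> 0
  row 14 [01110]: clauses=TFT -> 0
  row 15 [01111]: clauses=FFF -> 0
  row 16 [10000]: clauses=TTT -> 1
  row 17 [10001]: clauses=FTT -> 0
  row 18 [10010]: clauses=TTT -> 1
  row 19 [10011]: clauses=FTT -> 0
  row 20 [10100]: clauses=TTT -> 1
  row 21 [10101]: clauses=FTF -> 0
  row 22 [10110]: clauses=TTT -> 1
  row 23 [10111]: clauses=FTF -> 0
  row 24 [11000]: clauses=TFT -> 0
  row 25 [11001]: clauses=FFT -> 0
  row 26 [11010]: clauses=TFT -> 0
  row 27 [11011]: clauses=FFT -> 0
  row 28 [11100]: clauses=TFT -> 0
  row 29 [11101]: clauses=FFF -> 0
  row 30 [11110]: clauses=TFT -> 0
  row 31 [11111]: clauses=FFF -> 0
Full result column, 8 rows per line (x1,x2 fixed per line; x3,x4,x5 runs 000..111 left to right):
  rows 0-7 [x1,x2=00]: 10101010  (ones: 4)
  rows 8-15 [x1,x2=01]: 00000000  (ones: 0)
  rows 16-23 [x1,x2=10]: 10101010  (ones: 4)
  rows 24-31 [x1,x2=11]: 00000000  (ones: 0)
Satisfying assignments = 4+0+4+0 = 8

8


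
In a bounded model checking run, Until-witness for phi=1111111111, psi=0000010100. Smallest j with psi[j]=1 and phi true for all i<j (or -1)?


(phi U psi) at 0: need smallest j with psi[j]=1 and phi[i]=1 for all i in [0,j).
Scan from step 0:
  step 0: phi=1, psi=0 -> continue
  step 1: phi=1, psi=0 -> continue
  step 2: phi=1, psi=0 -> continue
  step 3: phi=1, psi=0 -> continue
  step 5: psi=1 and phi held for [0,5) -> witness found
Witness step = 5

5


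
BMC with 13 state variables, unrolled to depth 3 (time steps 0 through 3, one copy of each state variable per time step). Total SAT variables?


BMC unrolls to depth k, creating one copy of each state var for steps 0..k.
Step count = 3 + 1 = 4 (steps 0 through 3)
Vars per step = 13
Total = 13 * 4 = 52

52


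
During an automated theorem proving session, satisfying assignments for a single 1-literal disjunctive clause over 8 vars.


Step 1: Total=2^8=256
Step 2: Unsat when all 1 false: 2^7=128
Step 3: Sat=256-128=128

128


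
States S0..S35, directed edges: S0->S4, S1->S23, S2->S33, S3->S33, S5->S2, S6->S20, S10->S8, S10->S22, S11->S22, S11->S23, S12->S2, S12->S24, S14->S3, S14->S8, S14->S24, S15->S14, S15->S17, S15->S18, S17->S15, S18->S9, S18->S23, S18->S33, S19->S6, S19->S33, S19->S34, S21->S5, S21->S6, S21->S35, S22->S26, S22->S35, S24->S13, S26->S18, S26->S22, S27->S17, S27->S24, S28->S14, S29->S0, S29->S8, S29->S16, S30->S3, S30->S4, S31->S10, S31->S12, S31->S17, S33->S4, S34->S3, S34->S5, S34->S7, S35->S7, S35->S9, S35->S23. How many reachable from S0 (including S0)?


BFS from S0:
  layer 0: {S0}
  layer 1: {S4}
Reachable set: {S0, S4}
Count = 2

2


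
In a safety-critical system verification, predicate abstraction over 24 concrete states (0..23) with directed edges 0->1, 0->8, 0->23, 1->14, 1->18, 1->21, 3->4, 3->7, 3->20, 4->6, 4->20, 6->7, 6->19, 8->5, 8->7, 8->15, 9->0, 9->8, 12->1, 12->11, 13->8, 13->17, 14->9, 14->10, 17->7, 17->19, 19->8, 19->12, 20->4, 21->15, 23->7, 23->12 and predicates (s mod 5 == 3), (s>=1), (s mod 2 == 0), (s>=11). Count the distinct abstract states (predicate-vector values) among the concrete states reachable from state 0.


BFS from 0:
Concrete reachable: {0, 1, 5, 7, 8, 9, 10, 11, 12, 14, 15, 18, 21, 23}
Abstract via predicates (s mod 5 == 3), (s>=1), (s mod 2 == 0), (s>=11):
  (0,0,1,0) <- {0}
  (0,1,0,0) <- {1, 5, 7, 9}
  (0,1,0,1) <- {11, 15, 21}
  (0,1,1,0) <- {10}
  (0,1,1,1) <- {12, 14}
  (1,1,0,1) <- {23}
  (1,1,1,0) <- {8}
  (1,1,1,1) <- {18}
Distinct abstract states = 8

8


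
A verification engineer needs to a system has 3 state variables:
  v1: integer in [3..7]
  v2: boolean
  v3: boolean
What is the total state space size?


State space = product of domain sizes of all variables.
Domain sizes:
  v1 (integer in [3..7]): 5
  v2 (boolean): 2
  v3 (boolean): 2
Product = 5 * 2 * 2 = 20

20


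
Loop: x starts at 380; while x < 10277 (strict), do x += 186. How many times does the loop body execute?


Step 1: x goes from 380 toward 10277 by 186; the body runs while x<10277, so iterations = ceil((bound-start)/step)
Step 2: Distance=9897
Step 3: ceil(9897/186)=54

54


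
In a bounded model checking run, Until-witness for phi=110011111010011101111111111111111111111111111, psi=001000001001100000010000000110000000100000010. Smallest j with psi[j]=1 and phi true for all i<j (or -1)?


(phi U psi) at 0: need smallest j with psi[j]=1 and phi[i]=1 for all i in [0,j).
Scan from step 0:
  step 0: phi=1, psi=0 -> continue
  step 1: phi=1, psi=0 -> continue
  step 2: psi=1 and phi held for [0,2) -> witness found
Witness step = 2

2


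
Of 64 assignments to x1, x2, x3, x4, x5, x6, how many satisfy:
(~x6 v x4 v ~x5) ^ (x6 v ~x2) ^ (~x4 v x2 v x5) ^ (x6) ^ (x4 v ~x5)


CNF with 5 clauses over 6 vars (64 assignments).
An assignment satisfies CNF iff every clause has >=1 true literal.
Check each row (bits = x1,x2,x3,x4,x5,x6; clause T/F shown):
  row 0 [000000]: clauses=TTTFT -> 0
  row 1 [000001]: clauses=TTTTT -> 1
  row 2 [000010]: clauses=TTTFF -> 0
  row 3 [000011]: clauses=FTTTF -> 0
  row 4 [000100]: clauses=TTFFT -> 0
  (every remaining row is evaluated the same way; all 64 results are listed next)
Full result column, 8 rows per line (x1,x2,x3 fixed per line; x4,x5,x6 runs 000..111 left to right):
  rows 0-7 [x1,x2,x3=000]: 01000001  (ones: 2)
  rows 8-15 [x1,x2,x3=001]: 01000001  (ones: 2)
  rows 16-23 [x1,x2,x3=010]: 01000101  (ones: 3)
  rows 24-31 [x1,x2,x3=011]: 01000101  (ones: 3)
  rows 32-39 [x1,x2,x3=100]: 01000001  (ones: 2)
  rows 40-47 [x1,x2,x3=101]: 01000001  (ones: 2)
  rows 48-55 [x1,x2,x3=110]: 01000101  (ones: 3)
  rows 56-63 [x1,x2,x3=111]: 01000101  (ones: 3)
Satisfying assignments = 2+2+3+3+2+2+3+3 = 20

20


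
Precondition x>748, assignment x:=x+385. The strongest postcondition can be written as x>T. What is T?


Formula: sp(P, x:=E) = exists old_x. (x = E[old_x/x]) AND P[old_x/x] (old_x is the value of x before the assignment; eliminate old_x by solving x = E[old_x/x] for old_x)
Step 1: Precondition P: x>748, i.e. old_x > 748
Step 2: Assignment gives x = old_x + 385, so old_x = x - 385
Step 3: Substitute into P: x - 385 > 748
Step 4: Simplify: x > 748+385 = 1133

1133


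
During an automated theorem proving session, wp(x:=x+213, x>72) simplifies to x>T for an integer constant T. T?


Formula: wp(x:=E, P) = P[E/x] (substitute E for x in postcondition)
Step 1: Postcondition: x>72
Step 2: Substitute x+213 for x: x+213>72
Step 3: Solve for x: x > 72-213 = -141

-141


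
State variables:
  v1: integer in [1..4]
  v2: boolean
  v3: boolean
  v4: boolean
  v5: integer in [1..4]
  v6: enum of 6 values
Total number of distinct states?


State space = product of domain sizes of all variables.
Domain sizes:
  v1 (integer in [1..4]): 4
  v2 (boolean): 2
  v3 (boolean): 2
  v4 (boolean): 2
  v5 (integer in [1..4]): 4
  v6 (enum of 6 values): 6
Product = 4 * 2 * 2 * 2 * 4 * 6 = 768

768


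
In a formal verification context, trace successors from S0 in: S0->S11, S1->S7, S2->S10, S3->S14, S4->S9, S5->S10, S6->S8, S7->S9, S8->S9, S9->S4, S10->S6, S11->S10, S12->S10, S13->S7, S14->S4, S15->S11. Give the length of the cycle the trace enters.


Trace from S0 until a state repeats:
  S0 -> S11 -> S10 -> S6 -> S8 -> S9 -> S4 -> S9
S9 first seen at step 5, revisited at step 7.
Cycle length = 7 - 5 = 2

2


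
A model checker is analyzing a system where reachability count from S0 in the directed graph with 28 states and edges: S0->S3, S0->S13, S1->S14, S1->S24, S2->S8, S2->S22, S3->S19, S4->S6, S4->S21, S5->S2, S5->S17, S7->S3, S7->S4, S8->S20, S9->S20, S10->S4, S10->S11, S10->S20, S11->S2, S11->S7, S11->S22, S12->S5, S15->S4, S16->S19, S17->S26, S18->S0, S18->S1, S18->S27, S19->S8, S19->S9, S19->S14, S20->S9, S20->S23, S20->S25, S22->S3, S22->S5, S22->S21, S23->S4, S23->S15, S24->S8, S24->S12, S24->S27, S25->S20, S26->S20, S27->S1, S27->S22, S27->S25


BFS from S0:
  layer 0: {S0}
  layer 1: {S3, S13}
  layer 2: {S19}
  layer 3: {S8, S9, S14}
  layer 4: {S20}
  layer 5: {S23, S25}
  layer 6: {S4, S15}
  layer 7: {S6, S21}
Reachable set: {S0, S3, S4, S6, S8, S9, S13, S14, S15, S19, S20, S21, S23, S25}
Count = 14

14


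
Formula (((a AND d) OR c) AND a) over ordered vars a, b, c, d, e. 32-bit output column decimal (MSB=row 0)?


Formula: (((a AND d) OR c) AND a) over a, b, c, d, e (32 rows)
Evaluate each row (bits = a,b,c,d,e, MSB first):
  row 0 [00000]: (((0 AND 0) OR 0) AND 0) -> 0
  row 1 [00001]: (((0 AND 0) OR 0) AND 0) -> 0
  row 2 [00010]: (((0 AND 1) OR 0) AND 0) -> 0
  row 3 [00011]: (((0 AND 1) OR 0) AND 0) -> 0
  row 4 [00100]: (((0 AND 0) OR 1) AND 0) -> 0
  row 5 [00101]: (((0 AND 0) OR 1) AND 0) -> 0
  row 6 [00110]: (((0 AND 1) OR 1) AND 0) -> 0
  row 7 [00111]: (((0 AND 1) OR 1) AND 0) -> 0
  row 8 [01000]: (((0 AND 0) OR 0) AND 0) -> 0
  row 9 [01001]: (((0 AND 0) OR 0) AND 0) -> 0
  row 10 [01010]: (((0 AND 1) OR 0) AND 0) -> 0
  row 11 [01011]: (((0 AND 1) OR 0) AND 0) -> 0
  row 12 [01100]: (((0 AND 0) OR 1) AND 0) -> 0
  row 13 [01101]: (((0 AND 0) OR 1) AND 0) -> 0
  row 14 [01110]: (((0 AND 1) OR 1) AND 0) -> 0
  row 15 [01111]: (((0 AND 1) OR 1) AND 0) -> 0
  row 16 [10000]: (((1 AND 0) OR 0) AND 1) -> 0
  row 17 [10001]: (((1 AND 0) OR 0) AND 1) -> 0
  row 18 [10010]: (((1 AND 1) OR 0) AND 1) -> 1
  row 19 [10011]: (((1 AND 1) OR 0) AND 1) -> 1
  row 20 [10100]: (((1 AND 0) OR 1) AND 1) -> 1
  row 21 [10101]: (((1 AND 0) OR 1) AND 1) -> 1
  row 22 [10110]: (((1 AND 1) OR 1) AND 1) -> 1
  row 23 [10111]: (((1 AND 1) OR 1) AND 1) -> 1
  row 24 [11000]: (((1 AND 0) OR 0) AND 1) -> 0
  row 25 [11001]: (((1 AND 0) OR 0) AND 1) -> 0
  row 26 [11010]: (((1 AND 1) OR 0) AND 1) -> 1
  row 27 [11011]: (((1 AND 1) OR 0) AND 1) -> 1
  row 28 [11100]: (((1 AND 0) OR 1) AND 1) -> 1
  row 29 [11101]: (((1 AND 0) OR 1) AND 1) -> 1
  row 30 [11110]: (((1 AND 1) OR 1) AND 1) -> 1
  row 31 [11111]: (((1 AND 1) OR 1) AND 1) -> 1
Full result column, 4 rows per line (a,b,c fixed per line; d,e runs 00..11 left to right):
  rows 0-3 [a,b,c=000]: 0000  = hex 0
  rows 4-7 [a,b,c=001]: 0000  = hex 0
  rows 8-11 [a,b,c=010]: 0000  = hex 0
  rows 12-15 [a,b,c=011]: 0000  = hex 0
  rows 16-19 [a,b,c=100]: 0011  = hex 3
  rows 20-23 [a,b,c=101]: 1111  = hex F
  rows 24-27 [a,b,c=110]: 0011  = hex 3
  rows 28-31 [a,b,c=111]: 1111  = hex F
Output column (row 0 .. row 31) = 00000000000000000011111100111111
Output column grouped in 4s = 0000 0000 0000 0000 0011 1111 0011 1111 = 0x00003F3F
Convert to decimal digit by digit (value = value*16 + digit):
  0 -> 0
  0*16 + 0 = 0
  0*16 + 0 = 0
  0*16 + 0 = 0
  0*16 + 3 = 3
  3*16 + 15 (F) = 63
  63*16 + 3 = 1011
  1011*16 + 15 (F) = 16191
Decimal = 16191

16191


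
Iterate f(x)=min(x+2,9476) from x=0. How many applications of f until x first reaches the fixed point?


Step 1: x=0, cap=9476, increment=2
Step 2: x grows by 2 each step until capped at 9476; fixed point is x=9476
Step 3: iterations = ceil(9476/2) = 4738

4738


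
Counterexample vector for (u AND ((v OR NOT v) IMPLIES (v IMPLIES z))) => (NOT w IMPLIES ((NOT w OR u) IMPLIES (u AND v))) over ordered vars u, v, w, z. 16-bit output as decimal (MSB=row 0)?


F1 = (u AND ((v OR NOT v) IMPLIES (v IMPLIES z)))
F2 = (NOT w IMPLIES ((NOT w OR u) IMPLIES (u AND v)))
Counterexample to F1=>F2 is where F1=1 and F2=0.
Evaluate each row (bits = u,v,w,z, MSB first):
  row 0 [0000]: F1=0 F2=0 -> F1&~F2 -> 0
  row 1 [0001]: F1=0 F2=0 -> F1&~F2 -> 0
  row 2 [0010]: F1=0 F2=1 -> F1&~F2 -> 0
  row 3 [0011]: F1=0 F2=1 -> F1&~F2 -> 0
  row 4 [0100]: F1=0 F2=0 -> F1&~F2 -> 0
  row 5 [0101]: F1=0 F2=0 -> F1&~F2 -> 0
  row 6 [0110]: F1=0 F2=1 -> F1&~F2 -> 0
  row 7 [0111]: F1=0 F2=1 -> F1&~F2 -> 0
  row 8 [1000]: F1=1 F2=0 -> F1&~F2 -> 1
  row 9 [1001]: F1=1 F2=0 -> F1&~F2 -> 1
  row 10 [1010]: F1=1 F2=1 -> F1&~F2 -> 0
  row 11 [1011]: F1=1 F2=1 -> F1&~F2 -> 0
  row 12 [1100]: F1=0 F2=1 -> F1&~F2 -> 0
  row 13 [1101]: F1=1 F2=1 -> F1&~F2 -> 0
  row 14 [1110]: F1=0 F2=1 -> F1&~F2 -> 0
  row 15 [1111]: F1=1 F2=1 -> F1&~F2 -> 0
Full result column, 4 rows per line (u,v fixed per line; w,z runs 00..11 left to right):
  rows 0-3 [u,v=00]: 0000  = hex 0
  rows 4-7 [u,v=01]: 0000  = hex 0
  rows 8-11 [u,v=10]: 1100  = hex C
  rows 12-15 [u,v=11]: 0000  = hex 0
Counterexample vector (row 0 .. row 15) = 0000000011000000
Output column grouped in 4s = 0000 0000 1100 0000 = 0x00C0
Convert to decimal digit by digit (value = value*16 + digit):
  0 -> 0
  0*16 + 0 = 0
  0*16 + 12 (C) = 12
  12*16 + 0 = 192
Decimal = 192

192


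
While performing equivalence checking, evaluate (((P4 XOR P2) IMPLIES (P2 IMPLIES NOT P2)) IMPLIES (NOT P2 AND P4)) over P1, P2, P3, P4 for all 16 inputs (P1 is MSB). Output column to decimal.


Formula: (((P4 XOR P2) IMPLIES (P2 IMPLIES NOT P2)) IMPLIES (NOT P2 AND P4)) over P1, P2, P3, P4 (16 rows)
Evaluate each row (bits = P1,P2,P3,P4, MSB first):
  row 0 [0000]: (((0 XOR 0) IMPLIES (0 IMPLIES NOT 0)) IMPLIES (NOT 0 AND 0)) -> 0
  row 1 [0001]: (((1 XOR 0) IMPLIES (0 IMPLIES NOT 0)) IMPLIES (NOT 0 AND 1)) -> 1
  row 2 [0010]: (((0 XOR 0) IMPLIES (0 IMPLIES NOT 0)) IMPLIES (NOT 0 AND 0)) -> 0
  row 3 [0011]: (((1 XOR 0) IMPLIES (0 IMPLIES NOT 0)) IMPLIES (NOT 0 AND 1)) -> 1
  row 4 [0100]: (((0 XOR 1) IMPLIES (1 IMPLIES NOT 1)) IMPLIES (NOT 1 AND 0)) -> 1
  row 5 [0101]: (((1 XOR 1) IMPLIES (1 IMPLIES NOT 1)) IMPLIES (NOT 1 AND 1)) -> 0
  row 6 [0110]: (((0 XOR 1) IMPLIES (1 IMPLIES NOT 1)) IMPLIES (NOT 1 AND 0)) -> 1
  row 7 [0111]: (((1 XOR 1) IMPLIES (1 IMPLIES NOT 1)) IMPLIES (NOT 1 AND 1)) -> 0
  row 8 [1000]: (((0 XOR 0) IMPLIES (0 IMPLIES NOT 0)) IMPLIES (NOT 0 AND 0)) -> 0
  row 9 [1001]: (((1 XOR 0) IMPLIES (0 IMPLIES NOT 0)) IMPLIES (NOT 0 AND 1)) -> 1
  row 10 [1010]: (((0 XOR 0) IMPLIES (0 IMPLIES NOT 0)) IMPLIES (NOT 0 AND 0)) -> 0
  row 11 [1011]: (((1 XOR 0) IMPLIES (0 IMPLIES NOT 0)) IMPLIES (NOT 0 AND 1)) -> 1
  row 12 [1100]: (((0 XOR 1) IMPLIES (1 IMPLIES NOT 1)) IMPLIES (NOT 1 AND 0)) -> 1
  row 13 [1101]: (((1 XOR 1) IMPLIES (1 IMPLIES NOT 1)) IMPLIES (NOT 1 AND 1)) -> 0
  row 14 [1110]: (((0 XOR 1) IMPLIES (1 IMPLIES NOT 1)) IMPLIES (NOT 1 AND 0)) -> 1
  row 15 [1111]: (((1 XOR 1) IMPLIES (1 IMPLIES NOT 1)) IMPLIES (NOT 1 AND 1)) -> 0
Full result column, 4 rows per line (P1,P2 fixed per line; P3,P4 runs 00..11 left to right):
  rows 0-3 [P1,P2=00]: 0101  = hex 5
  rows 4-7 [P1,P2=01]: 1010  = hex A
  rows 8-11 [P1,P2=10]: 0101  = hex 5
  rows 12-15 [P1,P2=11]: 1010  = hex A
Output column (row 0 .. row 15) = 0101101001011010
Output column grouped in 4s = 0101 1010 0101 1010 = 0x5A5A
Convert to decimal digit by digit (value = value*16 + digit):
  5 -> 5
  5*16 + 10 (A) = 90
  90*16 + 5 = 1445
  1445*16 + 10 (A) = 23130
Decimal = 23130

23130


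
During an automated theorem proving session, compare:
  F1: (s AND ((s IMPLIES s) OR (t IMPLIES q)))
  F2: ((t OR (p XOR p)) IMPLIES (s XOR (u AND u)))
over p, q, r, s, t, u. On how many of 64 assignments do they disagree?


F1 = (s AND ((s IMPLIES s) OR (t IMPLIES q)))
F2 = ((t OR (p XOR p)) IMPLIES (s XOR (u AND u)))
Evaluate both on each of 64 rows (bits = p,q,r,s,t,u):
  row 0 [000000]: F1=0 F2=1 (differ) -> 1
  row 1 [000001]: F1=0 F2=1 (differ) -> 1
  row 2 [000010]: F1=0 F2=0 -> 0
  row 3 [000011]: F1=0 F2=1 (differ) -> 1
  row 4 [000100]: F1=1 F2=1 -> 0
  (every remaining row is evaluated the same way; all 64 results are listed next)
Full result column, 8 rows per line (p,q,r fixed per line; s,t,u runs 000..111 left to right):
  rows 0-7 [p,q,r=000]: 11010001  (ones: 4)
  rows 8-15 [p,q,r=001]: 11010001  (ones: 4)
  rows 16-23 [p,q,r=010]: 11010001  (ones: 4)
  rows 24-31 [p,q,r=011]: 11010001  (ones: 4)
  rows 32-39 [p,q,r=100]: 11010001  (ones: 4)
  rows 40-47 [p,q,r=101]: 11010001  (ones: 4)
  rows 48-55 [p,q,r=110]: 11010001  (ones: 4)
  rows 56-63 [p,q,r=111]: 11010001  (ones: 4)
Disagreements = 4+4+4+4+4+4+4+4 = 32

32


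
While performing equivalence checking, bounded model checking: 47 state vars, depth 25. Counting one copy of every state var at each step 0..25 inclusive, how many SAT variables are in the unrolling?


BMC unrolls to depth k, creating one copy of each state var for steps 0..k.
Step count = 25 + 1 = 26 (steps 0 through 25)
Vars per step = 47
Total = 47 * 26 = 1222

1222


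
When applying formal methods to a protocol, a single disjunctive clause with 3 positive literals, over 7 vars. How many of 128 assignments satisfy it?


Step 1: Total=2^7=128
Step 2: Unsat when all 3 false: 2^4=16
Step 3: Sat=128-16=112

112


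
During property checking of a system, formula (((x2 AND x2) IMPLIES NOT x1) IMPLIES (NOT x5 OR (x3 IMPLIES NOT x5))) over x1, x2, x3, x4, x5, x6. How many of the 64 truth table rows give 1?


Formula: (((x2 AND x2) IMPLIES NOT x1) IMPLIES (NOT x5 OR (x3 IMPLIES NOT x5))) over 6 vars (64 rows)
Evaluate each row (x1, x2, x3, x4, x5, x6 as bits, MSB first):
  row 0 [000000]: (((0 AND 0) IMPLIES NOT 0) IMPLIES (NOT 0 OR (0 IMPLIES NOT 0))) -> 1
  row 1 [000001]: (((0 AND 0) IMPLIES NOT 0) IMPLIES (NOT 0 OR (0 IMPLIES NOT 0))) -> 1
  row 2 [000010]: (((0 AND 0) IMPLIES NOT 0) IMPLIES (NOT 1 OR (0 IMPLIES NOT 1))) -> 1
  row 3 [000011]: (((0 AND 0) IMPLIES NOT 0) IMPLIES (NOT 1 OR (0 IMPLIES NOT 1))) -> 1
  row 4 [000100]: (((0 AND 0) IMPLIES NOT 0) IMPLIES (NOT 0 OR (0 IMPLIES NOT 0))) -> 1
  (every remaining row is evaluated the same way; all 64 results are listed next)
Full result column, 8 rows per line (x1,x2,x3 fixed per line; x4,x5,x6 runs 000..111 left to right):
  rows 0-7 [x1,x2,x3=000]: 11111111  (ones: 8)
  rows 8-15 [x1,x2,x3=001]: 11001100  (ones: 4)
  rows 16-23 [x1,x2,x3=010]: 11111111  (ones: 8)
  rows 24-31 [x1,x2,x3=011]: 11001100  (ones: 4)
  rows 32-39 [x1,x2,x3=100]: 11111111  (ones: 8)
  rows 40-47 [x1,x2,x3=101]: 11001100  (ones: 4)
  rows 48-55 [x1,x2,x3=110]: 11111111  (ones: 8)
  rows 56-63 [x1,x2,x3=111]: 11111111  (ones: 8)
Count of 1-rows = 8+4+8+4+8+4+8+8 = 52

52


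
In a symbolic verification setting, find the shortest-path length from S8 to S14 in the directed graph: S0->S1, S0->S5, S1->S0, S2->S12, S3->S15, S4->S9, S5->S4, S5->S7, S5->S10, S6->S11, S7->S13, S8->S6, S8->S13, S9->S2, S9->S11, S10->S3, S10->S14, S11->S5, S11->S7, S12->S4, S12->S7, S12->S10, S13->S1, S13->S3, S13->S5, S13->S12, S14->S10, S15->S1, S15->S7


BFS layer-by-layer from S8:
  dist 0: {S8}
  dist 1: {S6, S13}
  dist 2: {S1, S3, S5, S11, S12}
  dist 3: {S0, S4, S7, S10, S15}
  dist 4: {S9, S14}
  -> S14 reached at distance 4
Shortest path length = 4

4


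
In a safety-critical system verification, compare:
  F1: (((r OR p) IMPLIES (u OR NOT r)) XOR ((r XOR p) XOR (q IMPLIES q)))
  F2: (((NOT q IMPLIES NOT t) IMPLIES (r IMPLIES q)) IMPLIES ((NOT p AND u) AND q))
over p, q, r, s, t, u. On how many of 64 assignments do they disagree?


F1 = (((r OR p) IMPLIES (u OR NOT r)) XOR ((r XOR p) XOR (q IMPLIES q)))
F2 = (((NOT q IMPLIES NOT t) IMPLIES (r IMPLIES q)) IMPLIES ((NOT p AND u) AND q))
Evaluate both on each of 64 rows (bits = p,q,r,s,t,u):
  row 0 [000000]: F1=0 F2=0 -> 0
  row 1 [000001]: F1=0 F2=0 -> 0
  row 2 [000010]: F1=0 F2=0 -> 0
  row 3 [000011]: F1=0 F2=0 -> 0
  row 4 [000100]: F1=0 F2=0 -> 0
  (every remaining row is evaluated the same way; all 64 results are listed next)
Full result column, 8 rows per line (p,q,r fixed per line; s,t,u runs 000..111 left to right):
  rows 0-7 [p,q,r=000]: 00000000  (ones: 0)
  rows 8-15 [p,q,r=001]: 10011001  (ones: 4)
  rows 16-23 [p,q,r=010]: 01010101  (ones: 4)
  rows 24-31 [p,q,r=011]: 00000000  (ones: 0)
  rows 32-39 [p,q,r=100]: 11111111  (ones: 8)
  rows 40-47 [p,q,r=101]: 01100110  (ones: 4)
  rows 48-55 [p,q,r=110]: 11111111  (ones: 8)
  rows 56-63 [p,q,r=111]: 10101010  (ones: 4)
Disagreements = 0+4+4+0+8+4+8+4 = 32

32


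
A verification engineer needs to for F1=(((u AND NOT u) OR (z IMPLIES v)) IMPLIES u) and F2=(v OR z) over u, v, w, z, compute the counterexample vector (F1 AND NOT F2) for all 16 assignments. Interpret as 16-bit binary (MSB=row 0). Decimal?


F1 = (((u AND NOT u) OR (z IMPLIES v)) IMPLIES u)
F2 = (v OR z)
Counterexample to F1=>F2 is where F1=1 and F2=0.
Evaluate each row (bits = u,v,w,z, MSB first):
  row 0 [0000]: F1=0 F2=0 -> F1&~F2 -> 0
  row 1 [0001]: F1=1 F2=1 -> F1&~F2 -> 0
  row 2 [0010]: F1=0 F2=0 -> F1&~F2 -> 0
  row 3 [0011]: F1=1 F2=1 -> F1&~F2 -> 0
  row 4 [0100]: F1=0 F2=1 -> F1&~F2 -> 0
  row 5 [0101]: F1=0 F2=1 -> F1&~F2 -> 0
  row 6 [0110]: F1=0 F2=1 -> F1&~F2 -> 0
  row 7 [0111]: F1=0 F2=1 -> F1&~F2 -> 0
  row 8 [1000]: F1=1 F2=0 -> F1&~F2 -> 1
  row 9 [1001]: F1=1 F2=1 -> F1&~F2 -> 0
  row 10 [1010]: F1=1 F2=0 -> F1&~F2 -> 1
  row 11 [1011]: F1=1 F2=1 -> F1&~F2 -> 0
  row 12 [1100]: F1=1 F2=1 -> F1&~F2 -> 0
  row 13 [1101]: F1=1 F2=1 -> F1&~F2 -> 0
  row 14 [1110]: F1=1 F2=1 -> F1&~F2 -> 0
  row 15 [1111]: F1=1 F2=1 -> F1&~F2 -> 0
Full result column, 4 rows per line (u,v fixed per line; w,z runs 00..11 left to right):
  rows 0-3 [u,v=00]: 0000  = hex 0
  rows 4-7 [u,v=01]: 0000  = hex 0
  rows 8-11 [u,v=10]: 1010  = hex A
  rows 12-15 [u,v=11]: 0000  = hex 0
Counterexample vector (row 0 .. row 15) = 0000000010100000
Output column grouped in 4s = 0000 0000 1010 0000 = 0x00A0
Convert to decimal digit by digit (value = value*16 + digit):
  0 -> 0
  0*16 + 0 = 0
  0*16 + 10 (A) = 10
  10*16 + 0 = 160
Decimal = 160

160


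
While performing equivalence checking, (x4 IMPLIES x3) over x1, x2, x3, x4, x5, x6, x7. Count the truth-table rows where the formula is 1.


Formula: (x4 IMPLIES x3) over 7 vars (128 rows)
Evaluate each row (x1, x2, x3, x4, x5, x6, x7 as bits, MSB first):
  row 0 [0000000]: (0 IMPLIES 0) -> 1
  row 1 [0000001]: (0 IMPLIES 0) -> 1
  row 2 [0000010]: (0 IMPLIES 0) -> 1
  row 3 [0000011]: (0 IMPLIES 0) -> 1
  row 4 [0000100]: (0 IMPLIES 0) -> 1
  (every remaining row is evaluated the same way; all 128 results are listed next)
Full result column, 8 rows per line (x1,x2,x3,x4 fixed per line; x5,x6,x7 runs 000..111 left to right):
  rows 0-7 [x1,x2,x3,x4=0000]: 11111111  (ones: 8)
  rows 8-15 [x1,x2,x3,x4=0001]: 00000000  (ones: 0)
  rows 16-23 [x1,x2,x3,x4=0010]: 11111111  (ones: 8)
  rows 24-31 [x1,x2,x3,x4=0011]: 11111111  (ones: 8)
  rows 32-39 [x1,x2,x3,x4=0100]: 11111111  (ones: 8)
  rows 40-47 [x1,x2,x3,x4=0101]: 00000000  (ones: 0)
  rows 48-55 [x1,x2,x3,x4=0110]: 11111111  (ones: 8)
  rows 56-63 [x1,x2,x3,x4=0111]: 11111111  (ones: 8)
  rows 64-71 [x1,x2,x3,x4=1000]: 11111111  (ones: 8)
  rows 72-79 [x1,x2,x3,x4=1001]: 00000000  (ones: 0)
  rows 80-87 [x1,x2,x3,x4=1010]: 11111111  (ones: 8)
  rows 88-95 [x1,x2,x3,x4=1011]: 11111111  (ones: 8)
  rows 96-103 [x1,x2,x3,x4=1100]: 11111111  (ones: 8)
  rows 104-111 [x1,x2,x3,x4=1101]: 00000000  (ones: 0)
  rows 112-119 [x1,x2,x3,x4=1110]: 11111111  (ones: 8)
  rows 120-127 [x1,x2,x3,x4=1111]: 11111111  (ones: 8)
Count of 1-rows = 8+0+8+8+8+0+8+8+8+0+8+8+8+0+8+8 = 96

96


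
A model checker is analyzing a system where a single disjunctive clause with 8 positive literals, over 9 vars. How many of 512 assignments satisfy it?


Step 1: Total=2^9=512
Step 2: Unsat when all 8 false: 2^1=2
Step 3: Sat=512-2=510

510


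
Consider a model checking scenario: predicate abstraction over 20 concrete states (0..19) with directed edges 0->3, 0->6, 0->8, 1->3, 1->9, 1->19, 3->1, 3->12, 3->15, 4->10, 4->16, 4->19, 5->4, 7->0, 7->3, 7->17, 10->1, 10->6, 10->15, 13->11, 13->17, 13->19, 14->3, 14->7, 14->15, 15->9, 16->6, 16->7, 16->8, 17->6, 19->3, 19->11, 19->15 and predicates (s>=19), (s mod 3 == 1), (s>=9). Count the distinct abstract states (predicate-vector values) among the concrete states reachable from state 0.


BFS from 0:
Concrete reachable: {0, 1, 3, 6, 8, 9, 11, 12, 15, 19}
Abstract via predicates (s>=19), (s mod 3 == 1), (s>=9):
  (0,0,0) <- {0, 3, 6, 8}
  (0,0,1) <- {9, 11, 12, 15}
  (0,1,0) <- {1}
  (1,1,1) <- {19}
Distinct abstract states = 4

4


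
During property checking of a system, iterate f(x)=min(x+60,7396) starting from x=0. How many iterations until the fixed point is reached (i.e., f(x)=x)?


Step 1: x=0, cap=7396, increment=60
Step 2: x grows by 60 each step until capped at 7396; fixed point is x=7396
Step 3: iterations = ceil(7396/60) = 124

124


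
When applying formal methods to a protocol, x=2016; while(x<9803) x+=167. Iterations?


Step 1: x goes from 2016 toward 9803 by 167; the body runs while x<9803, so iterations = ceil((bound-start)/step)
Step 2: Distance=7787
Step 3: ceil(7787/167)=47

47


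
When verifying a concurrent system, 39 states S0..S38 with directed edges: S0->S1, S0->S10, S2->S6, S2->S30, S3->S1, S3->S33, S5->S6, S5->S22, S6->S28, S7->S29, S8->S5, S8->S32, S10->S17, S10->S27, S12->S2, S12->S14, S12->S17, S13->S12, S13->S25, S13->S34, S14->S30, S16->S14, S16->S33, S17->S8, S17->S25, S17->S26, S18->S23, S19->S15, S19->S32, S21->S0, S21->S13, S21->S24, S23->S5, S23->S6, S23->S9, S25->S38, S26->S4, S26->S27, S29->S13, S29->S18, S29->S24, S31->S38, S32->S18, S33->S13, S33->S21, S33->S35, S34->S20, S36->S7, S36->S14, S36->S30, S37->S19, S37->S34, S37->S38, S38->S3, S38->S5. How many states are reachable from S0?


BFS from S0:
  layer 0: {S0}
  layer 1: {S1, S10}
  layer 2: {S17, S27}
  layer 3: {S8, S25, S26}
  layer 4: {S4, S5, S32, S38}
  layer 5: {S3, S6, S18, S22}
  layer 6: {S23, S28, S33}
  layer 7: {S9, S13, S21, S35}
  layer 8: {S12, S24, S34}
  layer 9: {S2, S14, S20}
  layer 10: {S30}
Reachable set: {S0, S1, S2, S3, S4, S5, S6, S8, S9, S10, S12, S13, S14, S17, S18, S20, S21, S22, S23, S24, S25, S26, S27, S28, S30, S32, S33, S34, S35, S38}
Count = 30

30


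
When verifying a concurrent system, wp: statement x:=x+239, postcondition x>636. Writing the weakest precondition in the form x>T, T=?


Formula: wp(x:=E, P) = P[E/x] (substitute E for x in postcondition)
Step 1: Postcondition: x>636
Step 2: Substitute x+239 for x: x+239>636
Step 3: Solve for x: x > 636-239 = 397

397


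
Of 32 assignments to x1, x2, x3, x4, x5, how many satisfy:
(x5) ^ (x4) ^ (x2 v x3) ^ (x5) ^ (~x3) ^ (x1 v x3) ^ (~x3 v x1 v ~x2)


CNF with 7 clauses over 5 vars (32 assignments).
An assignment satisfies CNF iff every clause has >=1 true literal.
Check each row (bits = x1,x2,x3,x4,x5; clause T/F shown):
  row 0 [00000]: clauses=FFFFTFT -> 0
  row 1 [00001]: clauses=TFFTTFT -> 0
  row 2 [00010]: clauses=FTFFTFT -> 0
  row 3 [00011]: clauses=TTFTTFT -> 0
  row 4 [00100]: clauses=FFTFFTT -> 0
  row 5 [00101]: clauses=TFTTFTT -> 0
  row 6 [00110]: clauses=FTTFFTT -> 0
  row 7 [00111]: clauses=TTTTFTT -> 0
  row 8 [01000]: clauses=FFTFTFT -> 0
  row 9 [01001]: clauses=TFTTTFT -> 0
  row 10 [01010]: clauses=FTTFTFT -> 0
  row 11 [01011]: clauses=TTTTTFT -> 0
  row 12 [01100]: clauses=FFTFFTF -> 0
  row 13 [01101]: clauses=TFTTFTF -> 0
  row 14 [01110]: clauses=FTTFFTF -> 0
  row 15 [01111]: clauses=TTTTFTF -> 0
  row 16 [10000]: clauses=FFFFTTT -> 0
  row 17 [10001]: clauses=TFFTTTT -> 0
  row 18 [10010]: clauses=FTFFTTT -> 0
  row 19 [10011]: clauses=TTFTTTT -> 0
  row 20 [10100]: clauses=FFTFFTT -> 0
  row 21 [10101]: clauses=TFTTFTT -> 0
  row 22 [10110]: clauses=FTTFFTT -> 0
  row 23 [10111]: clauses=TTTTFTT -> 0
  row 24 [11000]: clauses=FFTFTTT -> 0
  row 25 [11001]: clauses=TFTTTTT -> 0
  row 26 [11010]: clauses=FTTFTTT -> 0
  row 27 [11011]: clauses=TTTTTTT -> 1
  row 28 [11100]: clauses=FFTFFTT -> 0
  row 29 [11101]: clauses=TFTTFTT -> 0
  row 30 [11110]: clauses=FTTFFTT -> 0
  row 31 [11111]: clauses=TTTTFTT -> 0
Full result column, 8 rows per line (x1,x2 fixed per line; x3,x4,x5 runs 000..111 left to right):
  rows 0-7 [x1,x2=00]: 00000000  (ones: 0)
  rows 8-15 [x1,x2=01]: 00000000  (ones: 0)
  rows 16-23 [x1,x2=10]: 00000000  (ones: 0)
  rows 24-31 [x1,x2=11]: 00010000  (ones: 1)
Satisfying assignments = 0+0+0+1 = 1

1


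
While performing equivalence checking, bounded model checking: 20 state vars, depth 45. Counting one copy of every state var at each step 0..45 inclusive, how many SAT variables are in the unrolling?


BMC unrolls to depth k, creating one copy of each state var for steps 0..k.
Step count = 45 + 1 = 46 (steps 0 through 45)
Vars per step = 20
Total = 20 * 46 = 920

920


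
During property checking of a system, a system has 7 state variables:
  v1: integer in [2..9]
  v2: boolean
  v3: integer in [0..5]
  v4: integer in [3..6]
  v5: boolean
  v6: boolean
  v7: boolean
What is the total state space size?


State space = product of domain sizes of all variables.
Domain sizes:
  v1 (integer in [2..9]): 8
  v2 (boolean): 2
  v3 (integer in [0..5]): 6
  v4 (integer in [3..6]): 4
  v5 (boolean): 2
  v6 (boolean): 2
  v7 (boolean): 2
Product = 8 * 2 * 6 * 4 * 2 * 2 * 2 = 3072

3072


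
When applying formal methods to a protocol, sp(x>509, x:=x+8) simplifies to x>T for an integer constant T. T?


Formula: sp(P, x:=E) = exists old_x. (x = E[old_x/x]) AND P[old_x/x] (old_x is the value of x before the assignment; eliminate old_x by solving x = E[old_x/x] for old_x)
Step 1: Precondition P: x>509, i.e. old_x > 509
Step 2: Assignment gives x = old_x + 8, so old_x = x - 8
Step 3: Substitute into P: x - 8 > 509
Step 4: Simplify: x > 509+8 = 517

517


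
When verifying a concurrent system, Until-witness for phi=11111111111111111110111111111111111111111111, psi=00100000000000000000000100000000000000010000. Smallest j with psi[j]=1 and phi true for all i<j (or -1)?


(phi U psi) at 0: need smallest j with psi[j]=1 and phi[i]=1 for all i in [0,j).
Scan from step 0:
  step 0: phi=1, psi=0 -> continue
  step 1: phi=1, psi=0 -> continue
  step 2: psi=1 and phi held for [0,2) -> witness found
Witness step = 2

2


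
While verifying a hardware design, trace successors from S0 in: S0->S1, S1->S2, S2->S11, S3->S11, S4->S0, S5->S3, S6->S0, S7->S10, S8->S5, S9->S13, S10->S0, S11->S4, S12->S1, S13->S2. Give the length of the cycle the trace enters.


Trace from S0 until a state repeats:
  S0 -> S1 -> S2 -> S11 -> S4 -> S0
S0 first seen at step 0, revisited at step 5.
Cycle length = 5 - 0 = 5

5


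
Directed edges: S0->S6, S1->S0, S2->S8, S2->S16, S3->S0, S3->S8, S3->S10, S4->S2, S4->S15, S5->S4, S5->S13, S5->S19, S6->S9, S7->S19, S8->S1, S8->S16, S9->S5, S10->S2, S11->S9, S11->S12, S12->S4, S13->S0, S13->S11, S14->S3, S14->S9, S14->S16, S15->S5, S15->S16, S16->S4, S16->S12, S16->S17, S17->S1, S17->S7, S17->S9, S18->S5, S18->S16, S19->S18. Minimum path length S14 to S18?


BFS layer-by-layer from S14:
  dist 0: {S14}
  dist 1: {S3, S9, S16}
  dist 2: {S0, S4, S5, S8, S10, S12, S17}
  dist 3: {S1, S2, S6, S7, S13, S15, S19}
  dist 4: {S11, S18}
  -> S18 reached at distance 4
Shortest path length = 4

4


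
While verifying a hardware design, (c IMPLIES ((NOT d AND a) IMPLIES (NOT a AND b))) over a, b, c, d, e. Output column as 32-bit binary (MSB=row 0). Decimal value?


Formula: (c IMPLIES ((NOT d AND a) IMPLIES (NOT a AND b))) over a, b, c, d, e (32 rows)
Evaluate each row (bits = a,b,c,d,e, MSB first):
  row 0 [00000]: (0 IMPLIES ((NOT 0 AND 0) IMPLIES (NOT 0 AND 0))) -> 1
  row 1 [00001]: (0 IMPLIES ((NOT 0 AND 0) IMPLIES (NOT 0 AND 0))) -> 1
  row 2 [00010]: (0 IMPLIES ((NOT 1 AND 0) IMPLIES (NOT 0 AND 0))) -> 1
  row 3 [00011]: (0 IMPLIES ((NOT 1 AND 0) IMPLIES (NOT 0 AND 0))) -> 1
  row 4 [00100]: (1 IMPLIES ((NOT 0 AND 0) IMPLIES (NOT 0 AND 0))) -> 1
  row 5 [00101]: (1 IMPLIES ((NOT 0 AND 0) IMPLIES (NOT 0 AND 0))) -> 1
  row 6 [00110]: (1 IMPLIES ((NOT 1 AND 0) IMPLIES (NOT 0 AND 0))) -> 1
  row 7 [00111]: (1 IMPLIES ((NOT 1 AND 0) IMPLIES (NOT 0 AND 0))) -> 1
  row 8 [01000]: (0 IMPLIES ((NOT 0 AND 0) IMPLIES (NOT 0 AND 1))) -> 1
  row 9 [01001]: (0 IMPLIES ((NOT 0 AND 0) IMPLIES (NOT 0 AND 1))) -> 1
  row 10 [01010]: (0 IMPLIES ((NOT 1 AND 0) IMPLIES (NOT 0 AND 1))) -> 1
  row 11 [01011]: (0 IMPLIES ((NOT 1 AND 0) IMPLIES (NOT 0 AND 1))) -> 1
  row 12 [01100]: (1 IMPLIES ((NOT 0 AND 0) IMPLIES (NOT 0 AND 1))) -> 1
  row 13 [01101]: (1 IMPLIES ((NOT 0 AND 0) IMPLIES (NOT 0 AND 1))) -> 1
  row 14 [01110]: (1 IMPLIES ((NOT 1 AND 0) IMPLIES (NOT 0 AND 1))) -> 1
  row 15 [01111]: (1 IMPLIES ((NOT 1 AND 0) IMPLIES (NOT 0 AND 1))) -> 1
  row 16 [10000]: (0 IMPLIES ((NOT 0 AND 1) IMPLIES (NOT 1 AND 0))) -> 1
  row 17 [10001]: (0 IMPLIES ((NOT 0 AND 1) IMPLIES (NOT 1 AND 0))) -> 1
  row 18 [10010]: (0 IMPLIES ((NOT 1 AND 1) IMPLIES (NOT 1 AND 0))) -> 1
  row 19 [10011]: (0 IMPLIES ((NOT 1 AND 1) IMPLIES (NOT 1 AND 0))) -> 1
  row 20 [10100]: (1 IMPLIES ((NOT 0 AND 1) IMPLIES (NOT 1 AND 0))) -> 0
  row 21 [10101]: (1 IMPLIES ((NOT 0 AND 1) IMPLIES (NOT 1 AND 0))) -> 0
  row 22 [10110]: (1 IMPLIES ((NOT 1 AND 1) IMPLIES (NOT 1 AND 0))) -> 1
  row 23 [10111]: (1 IMPLIES ((NOT 1 AND 1) IMPLIES (NOT 1 AND 0))) -> 1
  row 24 [11000]: (0 IMPLIES ((NOT 0 AND 1) IMPLIES (NOT 1 AND 1))) -> 1
  row 25 [11001]: (0 IMPLIES ((NOT 0 AND 1) IMPLIES (NOT 1 AND 1))) -> 1
  row 26 [11010]: (0 IMPLIES ((NOT 1 AND 1) IMPLIES (NOT 1 AND 1))) -> 1
  row 27 [11011]: (0 IMPLIES ((NOT 1 AND 1) IMPLIES (NOT 1 AND 1))) -> 1
  row 28 [11100]: (1 IMPLIES ((NOT 0 AND 1) IMPLIES (NOT 1 AND 1))) -> 0
  row 29 [11101]: (1 IMPLIES ((NOT 0 AND 1) IMPLIES (NOT 1 AND 1))) -> 0
  row 30 [11110]: (1 IMPLIES ((NOT 1 AND 1) IMPLIES (NOT 1 AND 1))) -> 1
  row 31 [11111]: (1 IMPLIES ((NOT 1 AND 1) IMPLIES (NOT 1 AND 1))) -> 1
Full result column, 4 rows per line (a,b,c fixed per line; d,e runs 00..11 left to right):
  rows 0-3 [a,b,c=000]: 1111  = hex F
  rows 4-7 [a,b,c=001]: 1111  = hex F
  rows 8-11 [a,b,c=010]: 1111  = hex F
  rows 12-15 [a,b,c=011]: 1111  = hex F
  rows 16-19 [a,b,c=100]: 1111  = hex F
  rows 20-23 [a,b,c=101]: 0011  = hex 3
  rows 24-27 [a,b,c=110]: 1111  = hex F
  rows 28-31 [a,b,c=111]: 0011  = hex 3
Output column (row 0 .. row 31) = 11111111111111111111001111110011
Output column grouped in 4s = 1111 1111 1111 1111 1111 0011 1111 0011 = 0xFFFFF3F3
Convert to decimal digit by digit (value = value*16 + digit):
  F -> 15
  15*16 + 15 (F) = 255
  255*16 + 15 (F) = 4095
  4095*16 + 15 (F) = 65535
  65535*16 + 15 (F) = 1048575
  1048575*16 + 3 = 16777203
  16777203*16 + 15 (F) = 268435263
  268435263*16 + 3 = 4294964211
Decimal = 4294964211

4294964211


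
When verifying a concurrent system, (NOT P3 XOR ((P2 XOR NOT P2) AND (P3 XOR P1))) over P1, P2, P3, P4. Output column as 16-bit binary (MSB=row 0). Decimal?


Formula: (NOT P3 XOR ((P2 XOR NOT P2) AND (P3 XOR P1))) over P1, P2, P3, P4 (16 rows)
Evaluate each row (bits = P1,P2,P3,P4, MSB first):
  row 0 [0000]: (NOT 0 XOR ((0 XOR NOT 0) AND (0 XOR 0))) -> 1
  row 1 [0001]: (NOT 0 XOR ((0 XOR NOT 0) AND (0 XOR 0))) -> 1
  row 2 [0010]: (NOT 1 XOR ((0 XOR NOT 0) AND (1 XOR 0))) -> 1
  row 3 [0011]: (NOT 1 XOR ((0 XOR NOT 0) AND (1 XOR 0))) -> 1
  row 4 [0100]: (NOT 0 XOR ((1 XOR NOT 1) AND (0 XOR 0))) -> 1
  row 5 [0101]: (NOT 0 XOR ((1 XOR NOT 1) AND (0 XOR 0))) -> 1
  row 6 [0110]: (NOT 1 XOR ((1 XOR NOT 1) AND (1 XOR 0))) -> 1
  row 7 [0111]: (NOT 1 XOR ((1 XOR NOT 1) AND (1 XOR 0))) -> 1
  row 8 [1000]: (NOT 0 XOR ((0 XOR NOT 0) AND (0 XOR 1))) -> 0
  row 9 [1001]: (NOT 0 XOR ((0 XOR NOT 0) AND (0 XOR 1))) -> 0
  row 10 [1010]: (NOT 1 XOR ((0 XOR NOT 0) AND (1 XOR 1))) -> 0
  row 11 [1011]: (NOT 1 XOR ((0 XOR NOT 0) AND (1 XOR 1))) -> 0
  row 12 [1100]: (NOT 0 XOR ((1 XOR NOT 1) AND (0 XOR 1))) -> 0
  row 13 [1101]: (NOT 0 XOR ((1 XOR NOT 1) AND (0 XOR 1))) -> 0
  row 14 [1110]: (NOT 1 XOR ((1 XOR NOT 1) AND (1 XOR 1))) -> 0
  row 15 [1111]: (NOT 1 XOR ((1 XOR NOT 1) AND (1 XOR 1))) -> 0
Full result column, 4 rows per line (P1,P2 fixed per line; P3,P4 runs 00..11 left to right):
  rows 0-3 [P1,P2=00]: 1111  = hex F
  rows 4-7 [P1,P2=01]: 1111  = hex F
  rows 8-11 [P1,P2=10]: 0000  = hex 0
  rows 12-15 [P1,P2=11]: 0000  = hex 0
Output column (row 0 .. row 15) = 1111111100000000
Output column grouped in 4s = 1111 1111 0000 0000 = 0xFF00
Convert to decimal digit by digit (value = value*16 + digit):
  F -> 15
  15*16 + 15 (F) = 255
  255*16 + 0 = 4080
  4080*16 + 0 = 65280
Decimal = 65280

65280


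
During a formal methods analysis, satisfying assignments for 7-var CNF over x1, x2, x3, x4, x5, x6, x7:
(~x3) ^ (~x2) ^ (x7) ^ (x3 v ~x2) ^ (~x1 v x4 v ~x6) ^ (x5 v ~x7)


CNF with 6 clauses over 7 vars (128 assignments).
An assignment satisfies CNF iff every clause has >=1 true literal.
Check each row (bits = x1,x2,x3,x4,x5,x6,x7; clause T/F shown):
  row 0 [0000000]: clauses=TTFTTT -> 0
  row 1 [0000001]: clauses=TTTTTF -> 0
  row 2 [0000010]: clauses=TTFTTT -> 0
  row 3 [0000011]: clauses=TTTTTF -> 0
  row 4 [0000100]: clauses=TTFTTT -> 0
  (every remaining row is evaluated the same way; all 128 results are listed next)
Full result column, 8 rows per line (x1,x2,x3,x4 fixed per line; x5,x6,x7 runs 000..111 left to right):
  rows 0-7 [x1,x2,x3,x4=0000]: 00000101  (ones: 2)
  rows 8-15 [x1,x2,x3,x4=0001]: 00000101  (ones: 2)
  rows 16-23 [x1,x2,x3,x4=0010]: 00000000  (ones: 0)
  rows 24-31 [x1,x2,x3,x4=0011]: 00000000  (ones: 0)
  rows 32-39 [x1,x2,x3,x4=0100]: 00000000  (ones: 0)
  rows 40-47 [x1,x2,x3,x4=0101]: 00000000  (ones: 0)
  rows 48-55 [x1,x2,x3,x4=0110]: 00000000  (ones: 0)
  rows 56-63 [x1,x2,x3,x4=0111]: 00000000  (ones: 0)
  rows 64-71 [x1,x2,x3,x4=1000]: 00000100  (ones: 1)
  rows 72-79 [x1,x2,x3,x4=1001]: 00000101  (ones: 2)
  rows 80-87 [x1,x2,x3,x4=1010]: 00000000  (ones: 0)
  rows 88-95 [x1,x2,x3,x4=1011]: 00000000  (ones: 0)
  rows 96-103 [x1,x2,x3,x4=1100]: 00000000  (ones: 0)
  rows 104-111 [x1,x2,x3,x4=1101]: 00000000  (ones: 0)
  rows 112-119 [x1,x2,x3,x4=1110]: 00000000  (ones: 0)
  rows 120-127 [x1,x2,x3,x4=1111]: 00000000  (ones: 0)
Satisfying assignments = 2+2+0+0+0+0+0+0+1+2+0+0+0+0+0+0 = 7

7


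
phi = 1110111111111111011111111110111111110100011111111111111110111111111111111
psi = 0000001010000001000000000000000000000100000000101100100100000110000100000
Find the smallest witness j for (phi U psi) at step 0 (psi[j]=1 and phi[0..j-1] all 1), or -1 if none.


(phi U psi) at 0: need smallest j with psi[j]=1 and phi[i]=1 for all i in [0,j).
Scan from step 0:
  step 0: phi=1, psi=0 -> continue
  step 1: phi=1, psi=0 -> continue
  step 2: phi=1, psi=0 -> continue
  step 3: phi=0 -> phi-prefix broken from here
  step 6: psi=1 but phi already failed -> not a witness
  step 8: psi=1 but phi already failed -> not a witness
  step 15: psi=1 but phi already failed -> not a witness
  step 37: psi=1 but phi already failed -> not a witness
  step 46: psi=1 but phi already failed -> not a witness
  step 48: psi=1 but phi already failed -> not a witness
  step 49: psi=1 but phi already failed -> not a witness
  step 52: psi=1 but phi already failed -> not a witness
  step 55: psi=1 but phi already failed -> not a witness
  step 61: psi=1 but phi already failed -> not a witness
  step 62: psi=1 but phi already failed -> not a witness
  step 67: psi=1 but phi already failed -> not a witness
  end of trace: no witness -> -1
Witness step = -1

-1
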